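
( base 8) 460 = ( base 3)102021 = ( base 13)1A5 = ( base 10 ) 304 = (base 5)2204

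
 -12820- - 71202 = 58382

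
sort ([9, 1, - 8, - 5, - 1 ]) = [ - 8, - 5,- 1,  1, 9 ]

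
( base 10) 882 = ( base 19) 288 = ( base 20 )242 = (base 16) 372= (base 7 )2400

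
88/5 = 88/5 = 17.60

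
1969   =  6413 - 4444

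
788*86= 67768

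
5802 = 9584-3782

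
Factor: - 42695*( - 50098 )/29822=5^1 *13^( - 1)*31^( - 1)*677^1 *8539^1 = 28904515/403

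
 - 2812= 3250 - 6062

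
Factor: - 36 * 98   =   - 2^3*3^2*7^2 = - 3528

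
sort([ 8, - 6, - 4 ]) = [ - 6, - 4,8]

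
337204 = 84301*4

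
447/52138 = 447/52138 = 0.01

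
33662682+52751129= 86413811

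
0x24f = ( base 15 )296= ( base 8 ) 1117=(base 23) 12G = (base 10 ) 591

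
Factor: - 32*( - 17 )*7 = 3808 = 2^5*7^1*17^1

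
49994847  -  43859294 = 6135553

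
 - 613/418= - 613/418 = - 1.47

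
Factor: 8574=2^1*3^1*1429^1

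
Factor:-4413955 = -5^1*7^1*13^1*89^1*109^1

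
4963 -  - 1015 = 5978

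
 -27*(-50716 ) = 1369332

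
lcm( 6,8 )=24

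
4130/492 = 2065/246 = 8.39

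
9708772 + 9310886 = 19019658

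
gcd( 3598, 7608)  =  2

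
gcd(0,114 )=114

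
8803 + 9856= 18659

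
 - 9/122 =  - 9/122 = - 0.07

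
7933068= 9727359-1794291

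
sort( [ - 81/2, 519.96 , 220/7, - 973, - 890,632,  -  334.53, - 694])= [ - 973, - 890 , - 694, -334.53, - 81/2,220/7,519.96,632]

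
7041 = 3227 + 3814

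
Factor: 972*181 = 2^2 *3^5*181^1= 175932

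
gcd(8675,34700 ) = 8675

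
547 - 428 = 119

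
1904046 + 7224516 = 9128562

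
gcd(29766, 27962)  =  902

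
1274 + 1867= 3141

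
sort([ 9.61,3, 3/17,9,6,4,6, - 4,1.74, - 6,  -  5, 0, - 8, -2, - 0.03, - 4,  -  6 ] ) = [ - 8,-6,- 6, - 5,  -  4, - 4 , - 2,-0.03 , 0,3/17, 1.74, 3, 4,  6 , 6, 9,9.61]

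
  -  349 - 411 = - 760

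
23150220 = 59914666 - 36764446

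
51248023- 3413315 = 47834708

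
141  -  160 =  - 19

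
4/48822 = 2/24411 = 0.00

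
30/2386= 15/1193 = 0.01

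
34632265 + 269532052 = 304164317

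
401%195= 11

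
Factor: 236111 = 236111^1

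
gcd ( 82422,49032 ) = 18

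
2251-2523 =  - 272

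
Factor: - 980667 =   -  3^4*12107^1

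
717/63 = 11 + 8/21= 11.38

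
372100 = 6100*61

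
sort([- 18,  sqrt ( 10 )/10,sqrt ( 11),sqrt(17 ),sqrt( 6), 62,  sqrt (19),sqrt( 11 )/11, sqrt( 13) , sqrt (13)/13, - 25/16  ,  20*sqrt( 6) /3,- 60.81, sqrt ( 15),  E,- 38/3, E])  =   [ - 60.81,-18,  -  38/3, - 25/16, sqrt(13 ) /13 , sqrt(  11 ) /11 , sqrt( 10 ) /10,  sqrt( 6 ), E,E , sqrt ( 11 ),sqrt( 13), sqrt ( 15 ),  sqrt(17),sqrt(19 ), 20 * sqrt( 6)/3,62]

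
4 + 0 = 4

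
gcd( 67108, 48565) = 883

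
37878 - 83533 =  - 45655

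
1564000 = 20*78200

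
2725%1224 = 277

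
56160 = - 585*( - 96)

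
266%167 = 99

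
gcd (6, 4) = 2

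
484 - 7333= - 6849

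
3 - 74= -71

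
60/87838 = 30/43919 = 0.00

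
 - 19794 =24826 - 44620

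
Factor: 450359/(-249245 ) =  - 5^(- 1)*7^3*13^1*79^( - 1)*101^1*631^( - 1 )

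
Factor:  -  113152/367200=-2^4 * 3^( -3 ) * 5^(-2 )*13^1 =- 208/675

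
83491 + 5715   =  89206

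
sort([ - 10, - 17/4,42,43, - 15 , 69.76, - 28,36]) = [ - 28 , - 15, - 10, -17/4, 36, 42,43,69.76]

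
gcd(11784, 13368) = 24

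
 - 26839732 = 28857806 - 55697538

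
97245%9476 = 2485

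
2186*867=1895262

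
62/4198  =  31/2099 = 0.01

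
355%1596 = 355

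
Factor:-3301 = -3301^1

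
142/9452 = 71/4726 = 0.02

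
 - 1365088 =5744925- 7110013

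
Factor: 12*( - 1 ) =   -  12 = - 2^2*3^1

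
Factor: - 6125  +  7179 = 1054   =  2^1*17^1*31^1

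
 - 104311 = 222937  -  327248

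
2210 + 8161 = 10371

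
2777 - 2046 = 731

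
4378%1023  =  286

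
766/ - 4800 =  - 1+ 2017/2400 = -0.16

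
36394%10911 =3661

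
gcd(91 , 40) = 1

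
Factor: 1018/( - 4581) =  - 2^1*3^( - 2) = - 2/9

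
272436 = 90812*3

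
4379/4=4379/4 = 1094.75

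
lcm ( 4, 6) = 12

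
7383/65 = 113 + 38/65 = 113.58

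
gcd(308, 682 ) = 22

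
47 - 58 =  -11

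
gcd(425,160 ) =5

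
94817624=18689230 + 76128394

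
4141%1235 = 436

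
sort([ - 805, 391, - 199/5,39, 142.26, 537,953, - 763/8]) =[ - 805, - 763/8,- 199/5,39, 142.26, 391, 537,953] 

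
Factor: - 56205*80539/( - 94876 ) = 2^( - 2 )*3^2*5^1 *43^1 * 1249^1*1873^1 * 23719^( - 1 ) = 4526694495/94876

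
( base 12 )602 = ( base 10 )866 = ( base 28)12q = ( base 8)1542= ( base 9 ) 1162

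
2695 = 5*539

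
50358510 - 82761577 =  - 32403067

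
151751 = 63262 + 88489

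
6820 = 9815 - 2995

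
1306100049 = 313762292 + 992337757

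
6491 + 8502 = 14993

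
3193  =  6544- 3351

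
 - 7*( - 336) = 2352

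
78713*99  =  7792587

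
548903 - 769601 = -220698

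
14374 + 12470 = 26844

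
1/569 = 1/569 = 0.00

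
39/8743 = 39/8743=0.00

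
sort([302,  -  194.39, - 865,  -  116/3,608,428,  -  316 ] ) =[ - 865, - 316, - 194.39, - 116/3,302,  428,608]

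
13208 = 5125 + 8083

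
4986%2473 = 40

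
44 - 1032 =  - 988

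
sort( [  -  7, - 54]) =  [ - 54, - 7] 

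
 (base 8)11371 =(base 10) 4857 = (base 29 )5me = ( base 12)2989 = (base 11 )3716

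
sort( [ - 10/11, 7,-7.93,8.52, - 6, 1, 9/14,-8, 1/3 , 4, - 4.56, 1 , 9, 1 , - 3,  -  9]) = [ - 9, - 8, -7.93, - 6, - 4.56,-3, - 10/11,1/3, 9/14,1,1,  1, 4,7,  8.52, 9 ]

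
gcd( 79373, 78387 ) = 493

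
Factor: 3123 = 3^2 * 347^1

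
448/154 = 32/11 =2.91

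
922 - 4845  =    -  3923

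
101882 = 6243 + 95639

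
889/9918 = 889/9918 = 0.09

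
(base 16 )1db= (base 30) FP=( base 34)DX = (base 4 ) 13123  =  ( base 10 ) 475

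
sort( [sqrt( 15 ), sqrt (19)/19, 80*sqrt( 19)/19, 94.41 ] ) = [sqrt( 19 )/19, sqrt( 15),80 * sqrt(19) /19, 94.41 ] 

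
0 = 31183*0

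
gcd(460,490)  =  10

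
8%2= 0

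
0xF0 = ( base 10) 240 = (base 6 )1040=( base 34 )72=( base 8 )360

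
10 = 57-47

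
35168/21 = 1674 + 2/3 = 1674.67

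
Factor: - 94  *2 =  - 188 = - 2^2*47^1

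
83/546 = 83/546  =  0.15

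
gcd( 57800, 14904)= 8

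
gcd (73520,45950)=9190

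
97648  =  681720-584072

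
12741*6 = 76446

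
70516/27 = 70516/27 = 2611.70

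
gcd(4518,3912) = 6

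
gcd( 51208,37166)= 2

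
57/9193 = 57/9193 = 0.01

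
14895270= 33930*439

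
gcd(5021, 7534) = 1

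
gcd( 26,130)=26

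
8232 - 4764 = 3468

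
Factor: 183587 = 183587^1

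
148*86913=12863124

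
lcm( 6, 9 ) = 18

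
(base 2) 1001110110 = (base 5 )10010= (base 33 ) j3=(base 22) 16e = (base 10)630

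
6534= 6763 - 229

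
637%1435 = 637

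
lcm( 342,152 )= 1368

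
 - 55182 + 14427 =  - 40755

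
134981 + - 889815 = -754834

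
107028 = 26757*4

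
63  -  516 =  - 453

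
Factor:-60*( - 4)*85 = 2^4*3^1*5^2*17^1=20400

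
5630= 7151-1521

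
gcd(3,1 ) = 1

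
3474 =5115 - 1641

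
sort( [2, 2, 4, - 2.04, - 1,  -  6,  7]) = [ - 6, - 2.04,  -  1 , 2 , 2, 4 , 7 ] 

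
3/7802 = 3/7802= 0.00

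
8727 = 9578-851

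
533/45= 533/45 = 11.84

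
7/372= 7/372 =0.02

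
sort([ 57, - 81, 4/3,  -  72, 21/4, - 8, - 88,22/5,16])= [ -88, - 81, - 72,-8 , 4/3, 22/5, 21/4, 16,57 ]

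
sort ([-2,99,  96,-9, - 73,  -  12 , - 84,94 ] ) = [ -84, - 73,  -  12, - 9, - 2,  94,96,99 ] 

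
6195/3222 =2065/1074 = 1.92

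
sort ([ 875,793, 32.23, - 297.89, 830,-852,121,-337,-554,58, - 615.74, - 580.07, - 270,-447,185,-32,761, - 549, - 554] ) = [ - 852, - 615.74, - 580.07,- 554, -554, - 549,-447, - 337, -297.89, - 270,- 32,32.23,  58, 121,185,761, 793, 830,875]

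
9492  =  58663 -49171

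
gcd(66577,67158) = 7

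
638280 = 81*7880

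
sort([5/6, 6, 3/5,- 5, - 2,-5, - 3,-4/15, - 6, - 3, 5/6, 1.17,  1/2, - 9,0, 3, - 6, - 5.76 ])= [ - 9, - 6, - 6, - 5.76, - 5,- 5, -3, - 3,-2, - 4/15, 0, 1/2, 3/5,5/6, 5/6, 1.17,3, 6]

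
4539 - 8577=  - 4038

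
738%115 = 48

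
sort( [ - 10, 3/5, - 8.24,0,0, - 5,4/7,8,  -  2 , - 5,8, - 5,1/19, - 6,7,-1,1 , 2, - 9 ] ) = [ - 10, - 9,  -  8.24, - 6, - 5, - 5 , - 5, - 2, - 1,0,  0, 1/19,  4/7, 3/5,1,  2 , 7, 8, 8 ] 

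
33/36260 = 33/36260 = 0.00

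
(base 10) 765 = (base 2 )1011111101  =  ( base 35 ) lu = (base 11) 636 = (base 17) 2b0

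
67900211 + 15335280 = 83235491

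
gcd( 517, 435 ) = 1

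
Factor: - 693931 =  - 7^1*99133^1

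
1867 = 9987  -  8120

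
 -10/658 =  - 5/329=- 0.02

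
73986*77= 5696922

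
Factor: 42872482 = 2^1 * 21436241^1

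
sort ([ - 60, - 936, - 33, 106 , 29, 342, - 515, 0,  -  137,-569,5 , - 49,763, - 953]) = [- 953,  -  936,-569,- 515, - 137,- 60, -49, - 33,0, 5,  29, 106,342, 763] 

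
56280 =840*67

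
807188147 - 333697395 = 473490752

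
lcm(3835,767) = 3835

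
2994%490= 54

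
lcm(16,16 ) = 16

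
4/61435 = 4/61435 = 0.00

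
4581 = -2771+7352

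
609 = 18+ 591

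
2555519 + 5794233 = 8349752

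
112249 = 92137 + 20112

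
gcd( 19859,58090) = 1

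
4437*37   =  164169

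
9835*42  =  413070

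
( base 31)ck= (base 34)bi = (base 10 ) 392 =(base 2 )110001000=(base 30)D2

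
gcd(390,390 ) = 390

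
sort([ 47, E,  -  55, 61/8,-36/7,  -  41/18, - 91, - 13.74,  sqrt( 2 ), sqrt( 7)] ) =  [  -  91,  -  55,  -  13.74,  -  36/7,  -  41/18 , sqrt(2), sqrt(7), E, 61/8, 47 ]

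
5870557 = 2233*2629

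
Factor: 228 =2^2*3^1*19^1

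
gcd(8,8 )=8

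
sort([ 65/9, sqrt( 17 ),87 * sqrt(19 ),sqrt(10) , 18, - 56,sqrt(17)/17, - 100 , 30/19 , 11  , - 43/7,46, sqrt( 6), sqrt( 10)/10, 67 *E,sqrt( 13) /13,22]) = [ - 100, - 56, - 43/7 , sqrt( 17)/17, sqrt( 13)/13,sqrt( 10) /10  ,  30/19  ,  sqrt(6),sqrt( 10),sqrt( 17),65/9,11,18, 22,46, 67 * E,87*sqrt( 19)]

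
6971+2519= 9490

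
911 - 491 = 420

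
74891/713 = 74891/713 = 105.04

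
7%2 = 1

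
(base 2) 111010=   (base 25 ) 28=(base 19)31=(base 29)20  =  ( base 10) 58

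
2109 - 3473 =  - 1364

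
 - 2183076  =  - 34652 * 63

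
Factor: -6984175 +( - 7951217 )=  - 14935392 = - 2^5*3^2*51859^1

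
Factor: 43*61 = 2623 = 43^1*61^1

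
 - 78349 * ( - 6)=470094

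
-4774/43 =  -112 + 42/43 = - 111.02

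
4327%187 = 26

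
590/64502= 295/32251=0.01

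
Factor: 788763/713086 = 2^ (- 1)*3^1 * 11^( - 1) * 467^1 * 563^1*32413^(-1 ) 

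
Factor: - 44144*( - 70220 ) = 2^6*5^1*31^1 * 89^1*3511^1 = 3099791680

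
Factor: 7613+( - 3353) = 2^2 * 3^1 * 5^1* 71^1 =4260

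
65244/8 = 16311/2 = 8155.50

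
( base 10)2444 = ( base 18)79E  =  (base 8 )4614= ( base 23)4e6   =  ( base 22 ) 512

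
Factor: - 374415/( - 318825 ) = 229/195 = 3^( - 1 )*5^( - 1)*13^(-1)*229^1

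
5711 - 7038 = -1327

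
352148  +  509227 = 861375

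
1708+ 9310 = 11018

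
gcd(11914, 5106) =1702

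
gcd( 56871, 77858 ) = 1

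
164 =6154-5990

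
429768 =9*47752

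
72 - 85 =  -13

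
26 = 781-755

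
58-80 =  - 22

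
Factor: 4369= 17^1* 257^1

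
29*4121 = 119509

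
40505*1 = 40505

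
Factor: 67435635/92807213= 3^1*5^1 * 521^1*1871^ ( - 1) * 8629^1 * 49603^ ( - 1 )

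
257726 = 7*36818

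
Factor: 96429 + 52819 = 2^8*11^1*53^1 = 149248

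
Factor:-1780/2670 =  - 2/3 = - 2^1*3^(  -  1)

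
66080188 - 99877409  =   - 33797221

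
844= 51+793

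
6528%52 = 28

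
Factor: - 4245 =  - 3^1*5^1 *283^1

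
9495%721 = 122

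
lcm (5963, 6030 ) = 536670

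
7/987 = 1/141 = 0.01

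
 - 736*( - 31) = 22816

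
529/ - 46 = -12 + 1/2 = - 11.50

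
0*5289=0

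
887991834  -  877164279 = 10827555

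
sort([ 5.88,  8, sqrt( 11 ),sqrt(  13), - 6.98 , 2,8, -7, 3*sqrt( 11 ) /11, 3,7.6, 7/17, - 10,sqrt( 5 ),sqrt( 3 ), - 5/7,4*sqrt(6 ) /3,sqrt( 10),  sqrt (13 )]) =[ - 10, - 7, -6.98,  -  5/7,7/17,3*sqrt( 11 )/11,sqrt( 3 ),2, sqrt(5) , 3, sqrt( 10 ),4 * sqrt( 6) /3,sqrt(11 ),sqrt( 13),sqrt( 13),5.88, 7.6 , 8,8 ] 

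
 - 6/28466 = - 1 + 14230/14233 = -  0.00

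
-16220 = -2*8110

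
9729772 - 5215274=4514498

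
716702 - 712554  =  4148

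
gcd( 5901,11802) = 5901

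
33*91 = 3003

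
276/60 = 4 + 3/5 = 4.60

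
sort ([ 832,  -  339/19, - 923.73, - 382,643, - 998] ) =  [ - 998, - 923.73  , - 382, - 339/19  ,  643,  832 ]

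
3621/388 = 9 + 129/388 = 9.33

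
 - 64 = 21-85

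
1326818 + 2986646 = 4313464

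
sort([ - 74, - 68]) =[ - 74, - 68 ]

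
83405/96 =868 + 77/96 = 868.80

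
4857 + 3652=8509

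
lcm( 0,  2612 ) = 0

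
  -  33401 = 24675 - 58076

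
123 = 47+76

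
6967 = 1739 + 5228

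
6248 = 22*284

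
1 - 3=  - 2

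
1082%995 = 87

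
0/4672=0 = 0.00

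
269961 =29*9309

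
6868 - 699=6169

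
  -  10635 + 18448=7813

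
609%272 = 65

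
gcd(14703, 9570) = 87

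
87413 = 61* 1433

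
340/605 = 68/121 =0.56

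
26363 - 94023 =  - 67660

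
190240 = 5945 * 32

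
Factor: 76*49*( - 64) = - 238336  =  - 2^8*7^2*19^1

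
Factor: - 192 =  - 2^6 * 3^1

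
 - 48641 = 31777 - 80418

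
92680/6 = 15446 + 2/3 = 15446.67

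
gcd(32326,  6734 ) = 14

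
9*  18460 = 166140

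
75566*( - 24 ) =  - 1813584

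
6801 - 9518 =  - 2717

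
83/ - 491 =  - 1 + 408/491 = -0.17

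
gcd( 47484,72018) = 18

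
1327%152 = 111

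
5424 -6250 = - 826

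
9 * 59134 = 532206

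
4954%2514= 2440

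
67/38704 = 67/38704 = 0.00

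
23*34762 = 799526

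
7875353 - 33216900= - 25341547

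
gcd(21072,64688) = 16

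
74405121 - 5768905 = 68636216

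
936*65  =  60840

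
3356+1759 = 5115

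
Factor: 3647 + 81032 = 7^1*12097^1 = 84679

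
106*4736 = 502016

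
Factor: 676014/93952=2^( - 7)*3^1 *307^1= 921/128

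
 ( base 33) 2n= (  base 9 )108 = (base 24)3H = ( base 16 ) 59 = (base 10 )89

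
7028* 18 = 126504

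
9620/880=481/44=10.93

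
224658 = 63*3566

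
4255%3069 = 1186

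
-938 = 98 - 1036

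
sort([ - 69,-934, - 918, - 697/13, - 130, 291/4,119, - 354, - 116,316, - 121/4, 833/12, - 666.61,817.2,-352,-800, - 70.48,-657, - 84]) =[-934, - 918,-800, - 666.61,-657,  -  354, - 352,- 130, - 116, - 84, - 70.48,  -  69, - 697/13, - 121/4,833/12, 291/4, 119, 316, 817.2]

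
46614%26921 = 19693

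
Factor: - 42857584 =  - 2^4 * 7^1*11^1*43^1*809^1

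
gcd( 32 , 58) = 2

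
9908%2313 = 656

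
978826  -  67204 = 911622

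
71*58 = 4118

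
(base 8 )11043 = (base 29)5F3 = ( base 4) 1020203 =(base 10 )4643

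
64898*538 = 34915124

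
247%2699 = 247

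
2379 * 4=9516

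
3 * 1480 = 4440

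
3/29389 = 3/29389 = 0.00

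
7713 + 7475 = 15188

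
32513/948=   32513/948 = 34.30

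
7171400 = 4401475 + 2769925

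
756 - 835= - 79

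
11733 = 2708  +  9025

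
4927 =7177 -2250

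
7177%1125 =427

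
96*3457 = 331872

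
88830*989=87852870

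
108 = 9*12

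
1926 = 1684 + 242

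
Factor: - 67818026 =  - 2^1*151^1*224563^1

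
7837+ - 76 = 7761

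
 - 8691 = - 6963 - 1728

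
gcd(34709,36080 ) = 1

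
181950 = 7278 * 25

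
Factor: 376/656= 47/82 = 2^( - 1) * 41^( - 1 ) * 47^1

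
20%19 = 1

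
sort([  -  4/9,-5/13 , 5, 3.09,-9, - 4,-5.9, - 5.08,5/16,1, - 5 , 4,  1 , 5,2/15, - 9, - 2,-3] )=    [ - 9, - 9,-5.9 , - 5.08, - 5, - 4, - 3,-2, - 4/9,- 5/13 , 2/15, 5/16, 1,1,3.09, 4,5,5]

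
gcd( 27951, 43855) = 7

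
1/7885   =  1/7885 = 0.00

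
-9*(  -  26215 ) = 235935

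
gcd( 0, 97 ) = 97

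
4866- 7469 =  - 2603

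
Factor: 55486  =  2^1*27743^1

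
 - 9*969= - 8721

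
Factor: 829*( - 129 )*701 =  - 3^1*43^1 * 701^1*829^1= -74965641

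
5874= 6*979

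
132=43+89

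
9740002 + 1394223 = 11134225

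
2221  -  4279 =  - 2058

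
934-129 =805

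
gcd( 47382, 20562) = 894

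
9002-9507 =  - 505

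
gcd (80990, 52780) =910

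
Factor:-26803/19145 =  - 7/5 = -5^( - 1 )*7^1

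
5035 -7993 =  - 2958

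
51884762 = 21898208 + 29986554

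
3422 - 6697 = -3275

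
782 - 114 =668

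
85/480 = 17/96  =  0.18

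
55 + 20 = 75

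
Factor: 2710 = 2^1*5^1*271^1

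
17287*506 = 8747222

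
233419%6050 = 3519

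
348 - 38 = 310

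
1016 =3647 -2631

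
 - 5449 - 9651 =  - 15100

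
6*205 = 1230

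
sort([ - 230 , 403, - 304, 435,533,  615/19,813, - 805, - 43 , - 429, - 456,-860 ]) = [  -  860, - 805, - 456, - 429, - 304,-230, - 43, 615/19,403, 435,533,813]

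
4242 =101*42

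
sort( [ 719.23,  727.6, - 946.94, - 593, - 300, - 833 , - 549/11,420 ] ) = [ - 946.94, - 833 ,-593,  -  300, - 549/11, 420, 719.23, 727.6]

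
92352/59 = 92352/59 =1565.29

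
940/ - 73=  - 13 +9/73 = - 12.88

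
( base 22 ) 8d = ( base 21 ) 90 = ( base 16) bd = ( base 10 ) 189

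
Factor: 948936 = 2^3*3^1*19^1 * 2081^1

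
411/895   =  411/895= 0.46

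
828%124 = 84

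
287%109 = 69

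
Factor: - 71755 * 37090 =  - 2^1*5^2 * 113^1  *  127^1*3709^1 = -2661392950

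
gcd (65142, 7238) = 7238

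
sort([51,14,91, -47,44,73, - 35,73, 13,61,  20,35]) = [ - 47, - 35, 13, 14,20,  35, 44,51, 61,  73, 73,91] 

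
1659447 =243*6829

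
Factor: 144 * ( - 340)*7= - 342720 =-2^6 * 3^2*5^1*7^1*17^1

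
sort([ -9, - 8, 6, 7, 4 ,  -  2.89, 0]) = [ - 9 ,  -  8 ,  -  2.89, 0,4,6,7 ] 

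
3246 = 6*541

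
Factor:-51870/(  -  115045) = 78/173   =  2^1*3^1*13^1*173^(-1) 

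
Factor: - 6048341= - 13^3*2753^1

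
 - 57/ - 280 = 57/280 = 0.20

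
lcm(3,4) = 12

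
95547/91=1049  +  88/91 = 1049.97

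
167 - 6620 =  - 6453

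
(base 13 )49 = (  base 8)75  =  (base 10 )61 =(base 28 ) 25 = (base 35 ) 1Q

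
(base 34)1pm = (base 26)300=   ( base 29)2br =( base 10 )2028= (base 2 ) 11111101100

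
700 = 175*4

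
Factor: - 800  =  -2^5 * 5^2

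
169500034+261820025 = 431320059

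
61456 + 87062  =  148518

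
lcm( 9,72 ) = 72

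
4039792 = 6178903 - 2139111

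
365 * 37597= 13722905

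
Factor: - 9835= -5^1*7^1*281^1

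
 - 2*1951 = -3902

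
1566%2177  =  1566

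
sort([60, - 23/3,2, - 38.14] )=[ - 38.14, - 23/3, 2, 60]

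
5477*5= 27385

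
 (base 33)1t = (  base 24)2E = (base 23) 2G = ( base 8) 76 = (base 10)62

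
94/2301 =94/2301 = 0.04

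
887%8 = 7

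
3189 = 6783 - 3594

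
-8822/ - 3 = 2940 + 2/3  =  2940.67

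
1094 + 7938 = 9032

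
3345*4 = 13380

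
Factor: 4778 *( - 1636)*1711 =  - 2^3* 29^1*59^1 * 409^1*2389^1 = - 13374558488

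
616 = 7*88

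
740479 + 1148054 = 1888533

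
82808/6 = 13801+1/3 = 13801.33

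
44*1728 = 76032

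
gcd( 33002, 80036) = 2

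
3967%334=293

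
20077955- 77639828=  - 57561873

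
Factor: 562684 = 2^2*41^1*47^1*73^1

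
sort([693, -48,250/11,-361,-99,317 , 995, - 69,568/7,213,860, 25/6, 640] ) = [ - 361, - 99,-69, -48,25/6, 250/11, 568/7 , 213,317,640,693,860,995] 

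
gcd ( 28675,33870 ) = 5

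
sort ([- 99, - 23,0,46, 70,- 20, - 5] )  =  [ - 99, - 23, - 20,  -  5  ,  0, 46,70 ] 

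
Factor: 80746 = 2^1 * 47^1*859^1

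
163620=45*3636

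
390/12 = 32 + 1/2=32.50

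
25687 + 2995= 28682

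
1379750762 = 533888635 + 845862127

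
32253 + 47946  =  80199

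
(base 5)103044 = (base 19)9e9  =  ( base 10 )3524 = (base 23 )6F5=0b110111000100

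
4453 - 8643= - 4190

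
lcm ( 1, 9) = 9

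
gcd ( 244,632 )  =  4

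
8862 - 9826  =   - 964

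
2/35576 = 1/17788 = 0.00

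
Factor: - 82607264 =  - 2^5* 2581477^1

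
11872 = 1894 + 9978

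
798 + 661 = 1459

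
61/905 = 61/905 = 0.07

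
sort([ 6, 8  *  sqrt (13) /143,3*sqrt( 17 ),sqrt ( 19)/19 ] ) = [ 8*sqrt( 13)/143,sqrt(19)/19,6,3*sqrt(17) ]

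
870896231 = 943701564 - 72805333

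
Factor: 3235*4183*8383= 5^1*47^1*83^1*89^1*101^1* 647^1 =113438797915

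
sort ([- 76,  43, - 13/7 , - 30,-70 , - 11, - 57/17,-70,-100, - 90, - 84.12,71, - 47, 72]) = [ - 100, - 90, - 84.12,-76, - 70,  -  70,-47, - 30, - 11, - 57/17,-13/7,  43, 71,72 ]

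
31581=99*319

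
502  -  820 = -318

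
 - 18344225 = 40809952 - 59154177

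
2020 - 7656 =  - 5636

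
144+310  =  454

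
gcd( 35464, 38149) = 1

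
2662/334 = 7 +162/167 = 7.97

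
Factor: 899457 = 3^1*13^1*23063^1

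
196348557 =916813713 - 720465156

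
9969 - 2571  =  7398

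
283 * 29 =8207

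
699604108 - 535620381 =163983727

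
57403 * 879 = 50457237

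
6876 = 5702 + 1174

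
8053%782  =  233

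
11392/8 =1424 =1424.00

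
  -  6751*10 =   -  67510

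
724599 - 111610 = 612989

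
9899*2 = 19798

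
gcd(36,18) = 18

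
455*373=169715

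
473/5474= 473/5474  =  0.09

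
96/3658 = 48/1829 = 0.03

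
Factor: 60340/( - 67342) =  - 30170/33671 = -2^1*5^1*7^1*11^(-1 )*431^1*3061^(- 1 )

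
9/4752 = 1/528  =  0.00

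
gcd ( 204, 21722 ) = 2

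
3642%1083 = 393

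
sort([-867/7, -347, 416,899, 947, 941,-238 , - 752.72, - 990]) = [-990, - 752.72,-347, - 238, - 867/7, 416, 899, 941, 947]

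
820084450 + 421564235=1241648685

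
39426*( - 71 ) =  - 2799246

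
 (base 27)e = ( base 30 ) E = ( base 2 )1110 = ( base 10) 14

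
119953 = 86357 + 33596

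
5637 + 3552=9189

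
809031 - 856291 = - 47260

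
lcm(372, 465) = 1860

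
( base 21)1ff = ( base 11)641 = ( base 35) m1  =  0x303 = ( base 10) 771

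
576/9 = 64 = 64.00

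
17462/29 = 17462/29 = 602.14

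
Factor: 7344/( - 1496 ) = -54/11 = -  2^1*3^3*11^ ( - 1) 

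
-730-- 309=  - 421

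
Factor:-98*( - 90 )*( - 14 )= - 2^3 * 3^2*5^1*7^3 = - 123480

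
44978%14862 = 392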